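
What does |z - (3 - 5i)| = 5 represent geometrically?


|z - z0| = r is a circle with center z0 and radius r.
Center = (3, -5), radius = 5

Circle with center (3, -5) and radius 5


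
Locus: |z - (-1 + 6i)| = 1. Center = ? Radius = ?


|z - z0| = r is a circle with center z0 and radius r.
Center = (-1, 6), radius = 1

Circle with center (-1, 6) and radius 1


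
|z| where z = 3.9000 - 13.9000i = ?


|z| = sqrt(3.9^2 + (-13.9)^2) = sqrt(15.21 + 193.21) = sqrt(208.42) = 14.4368

|z| = 14.4368


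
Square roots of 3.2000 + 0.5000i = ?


|z| = sqrt(10.24+0.25) = 3.2388
sqrt((|z|+a)/2) = sqrt((3.2388+3.2)/2) = sqrt(3.2194) = 1.7943
sqrt((|z|-a)/2) = sqrt((3.2388-3.2)/2) = sqrt(0.0194) = 0.1393

±(1.7943 + 0.1393i) i.e. 1.7943 + 0.1393i and -1.7943 - 0.1393i


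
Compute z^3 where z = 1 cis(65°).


r^3 = 1^3 = 1
n*theta = 3*65° = 195° = 195° (mod 360)
a = 1*cos(195°) = -0.9659
b = 1*sin(195°) = -0.2588

1 cis(195°) = -0.9659 - 0.2588i


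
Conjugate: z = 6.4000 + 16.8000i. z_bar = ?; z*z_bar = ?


z_bar = 6.4000 - 16.8000i
z*z_bar = 6.4^2 + 16.8^2 = 40.96 + 282.24 = 323.2

z_bar = 6.4000 - 16.8000i, z*z_bar = 323.2


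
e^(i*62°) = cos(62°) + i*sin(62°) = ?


cos(62°) = 0.4695
sin(62°) = 0.8829

e^(i*62°) = 0.4695 + 0.8829i


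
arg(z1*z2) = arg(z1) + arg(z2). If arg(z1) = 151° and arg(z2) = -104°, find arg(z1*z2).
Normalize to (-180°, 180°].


arg(z1*z2) = 151° - 104° = 47°
Normalized to (-180°, 180°]: 47°

47°


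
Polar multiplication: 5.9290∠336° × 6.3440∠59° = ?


r = 5.9290 * 6.3440 = 37.6136
theta = 336° + 59° = 395° = 35° (mod 360)

37.6136 cis(35°)


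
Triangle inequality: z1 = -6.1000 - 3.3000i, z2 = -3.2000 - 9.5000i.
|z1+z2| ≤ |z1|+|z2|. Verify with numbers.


|z1| = sqrt((-6.1)^2 + (-3.3)^2) = sqrt(48.1) = 6.9354
|z2| = sqrt((-3.2)^2 + (-9.5)^2) = sqrt(100.49) = 10.0245
z1+z2 = -9.3000 - 12.8000i
|z1+z2| = sqrt(250.33) = 15.8218
|z1|+|z2| = 6.9354 + 10.0245 = 16.9599

|z1+z2| = 15.8218 ≤ |z1|+|z2| = 16.9599 (verified)


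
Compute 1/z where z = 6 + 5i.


|z|^2 = 36+25 = 61
1/z = (6 - 5i)/61

1/z = 0.0984 - 0.0820i


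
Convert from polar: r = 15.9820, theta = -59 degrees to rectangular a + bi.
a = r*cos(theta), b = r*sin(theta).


a = 15.9820*cos(-59°) = 15.9820*0.515038 = 8.2313
b = 15.9820*sin(-59°) = 15.9820*(-0.857167) = -13.6992

8.2313 - 13.6992i


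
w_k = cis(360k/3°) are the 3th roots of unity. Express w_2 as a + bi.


Angle = 360*2/3 = 240°
a = cos(240°) = -0.5000
b = sin(240°) = -0.8660

-0.5000 - 0.8660i


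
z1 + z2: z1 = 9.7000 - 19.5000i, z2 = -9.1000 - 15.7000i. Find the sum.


Real: 9.7 - 9.1 = 0.6
Imag: -19.5 - 15.7 = -35.2

0.6000 - 35.2000i


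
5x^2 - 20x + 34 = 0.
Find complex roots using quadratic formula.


disc = (-20)^2 - 4*5*34 = 400 - 680 = -280
sqrt(|disc|) = sqrt(280) = 16.7332
Real part = 20/(2*5) = 2.0000
Imag part = 16.7332/(2*5) = 1.6733

2.0000 ± 1.6733i


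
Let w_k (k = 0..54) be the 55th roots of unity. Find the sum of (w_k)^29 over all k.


The roots are w_k = w^k with w = e^(2*pi*i/55), and (w^k)^29 = (w^29)^k.
So S = 1 + u + u^2 + ... + u^(54) with u = w^29.
29 = 0*55 + 29, so 29 is not a multiple of 55: u = w^29 ≠ 1 (w is a primitive 55th root), while u^55 = (w^55)^29 = 1.
Geometric series: S = (1 - u^55)/(1 - u) = (1 - 1)/(1 - u) = 0

S = 0


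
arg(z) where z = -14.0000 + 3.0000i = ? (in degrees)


Re = -14, Im = 3
arg = atan2(3, -14) = 167.9052 degrees

arg(z) = 167.9052 degrees


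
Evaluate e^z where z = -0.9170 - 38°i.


e^-0.9170 = 0.3997
cos(-38°) = 0.788
sin(-38°) = -0.6157
Real = 0.3997*0.788 = 0.3150
Imag = 0.3997*(-0.6157) = -0.2461

0.3150 - 0.2461i


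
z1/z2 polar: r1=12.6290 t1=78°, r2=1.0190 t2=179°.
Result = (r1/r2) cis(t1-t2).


r = 12.6290 / 1.0190 = 12.3935
theta = 78° - 179° = -101° = 259° (mod 360)

12.3935 cis(259°)


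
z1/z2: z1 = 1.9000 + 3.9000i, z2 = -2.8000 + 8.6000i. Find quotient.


Conjugate of z2 = -2.8000 - 8.6000i
Numerator: (1.9000 + 3.9000i)(-2.8000 - 8.6000i) = 28.2200 - 27.2600i
Denominator: (-2.8)^2 + 8.6^2 = 81.8
Result = (28.2200 - 27.2600i)/81.8

0.3450 - 0.3333i


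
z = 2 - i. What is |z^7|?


|z| = sqrt(4+1) = sqrt(5) = 2.2361
|z^7| = |z|^7 = (sqrt(5))^7 = 5^3 * sqrt(5) = 125*sqrt(5)

|z^7| = 125*sqrt(5) ≈ 279.5085


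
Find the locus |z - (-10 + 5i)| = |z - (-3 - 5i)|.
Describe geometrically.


Equal distances means the locus is the perpendicular bisector of z1 and z2.
Midpoint = ((-10+(-3))/2, (5+(-5))/2) = (-6.5000, 0)

Perpendicular bisector through (-6.5000, 0)


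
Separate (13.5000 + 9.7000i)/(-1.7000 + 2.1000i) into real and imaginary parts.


Multiply by conjugate: (13.5000 + 9.7000i)(-1.7000 - 2.1000i) / ((-1.7)^2 + 2.1^2)
Numerator real = 13.5*(-1.7) + 9.7*2.1 = -2.58
Numerator imag = 9.7*(-1.7) - 13.5*2.1 = -44.84
Denominator = 7.3
Re(z) = -2.58/7.3 = -0.3534
Im(z) = -44.84/7.3 = -6.1425

Re(z) = -0.3534, Im(z) = -6.1425


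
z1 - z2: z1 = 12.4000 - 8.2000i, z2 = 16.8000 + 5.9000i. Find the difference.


Real: 12.4 - 16.8 = -4.4
Imag: -8.2 - 5.9 = -14.1

-4.4000 - 14.1000i


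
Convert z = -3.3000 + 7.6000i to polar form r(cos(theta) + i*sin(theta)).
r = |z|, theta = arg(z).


r = sqrt(10.89+57.76) = sqrt(68.65) = 8.2855
theta = atan2(7.6, -3.3) = 113.4710 degrees

r = 8.2855, theta = 113.4710 degrees


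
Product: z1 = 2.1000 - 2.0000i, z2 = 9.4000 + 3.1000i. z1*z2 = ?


Real = 2.1*9.4 - (-2)*3.1 = 19.74 - (-6.2) = 25.94
Imag = 2.1*3.1 + 9.4*(-2) = 6.51 - (18.8) = -12.29

25.9400 - 12.2900i


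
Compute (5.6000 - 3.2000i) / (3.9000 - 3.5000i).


Conjugate of z2 = 3.9000 + 3.5000i
Numerator: (5.6000 - 3.2000i)(3.9000 + 3.5000i) = 33.0400 + 7.1200i
Denominator: 3.9^2 + (-3.5)^2 = 27.46
Result = (33.0400 + 7.1200i)/27.46

1.2032 + 0.2593i


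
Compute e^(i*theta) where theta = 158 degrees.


cos(158°) = -0.9272
sin(158°) = 0.3746

e^(i*158°) = -0.9272 + 0.3746i


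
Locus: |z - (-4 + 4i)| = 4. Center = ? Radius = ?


|z - z0| = r is a circle with center z0 and radius r.
Center = (-4, 4), radius = 4

Circle with center (-4, 4) and radius 4


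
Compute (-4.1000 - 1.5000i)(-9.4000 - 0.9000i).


Real = -4.1*(-9.4) - (-1.5)*(-0.9) = 38.54 - 1.35 = 37.19
Imag = -4.1*(-0.9) - (9.4)*(-1.5) = 3.69 + 14.1 = 17.79

37.1900 + 17.7900i


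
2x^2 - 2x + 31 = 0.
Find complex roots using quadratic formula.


disc = (-2)^2 - 4*2*31 = 4 - 248 = -244
sqrt(|disc|) = sqrt(244) = 15.6205
Real part = 2/(2*2) = 0.5000
Imag part = 15.6205/(2*2) = 3.9051

0.5000 ± 3.9051i


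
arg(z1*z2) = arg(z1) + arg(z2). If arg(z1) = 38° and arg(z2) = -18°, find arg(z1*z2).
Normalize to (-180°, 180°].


arg(z1*z2) = 38° - 18° = 20°
Normalized to (-180°, 180°]: 20°

20°


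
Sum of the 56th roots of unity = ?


The sum of all 56th roots of unity is 0.
Geometric series: (1 - w^56)/(1 - w) = (1-1)/(1-w) = 0 since w^56 = 1, w ≠ 1.
Alternatively: coefficient of z^55 in z^56 - 1 is 0.

0


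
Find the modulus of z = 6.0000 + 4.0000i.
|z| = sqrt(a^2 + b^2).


|z| = sqrt(6^2 + 4^2) = sqrt(36 + 16) = sqrt(52) = 7.2111

|z| = 7.2111


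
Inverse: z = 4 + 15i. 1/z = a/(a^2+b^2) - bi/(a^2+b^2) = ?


|z|^2 = 16+225 = 241
1/z = (4 - 15i)/241

1/z = 0.0166 - 0.0622i


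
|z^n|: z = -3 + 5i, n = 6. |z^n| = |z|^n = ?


|z| = sqrt(9+25) = sqrt(34) = 5.8310
|z^6| = |z|^6 = (sqrt(34))^6 = 34^3 = 39304

|z^6| = 39304


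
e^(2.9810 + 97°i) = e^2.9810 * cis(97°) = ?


e^2.9810 = 19.7075
cos(97°) = -0.121869
sin(97°) = 0.992546
Real = 19.7075*(-0.121869) = -2.4017
Imag = 19.7075*0.992546 = 19.5606

-2.4017 + 19.5606i


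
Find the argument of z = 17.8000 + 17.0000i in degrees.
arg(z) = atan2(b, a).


Re = 17.8, Im = 17
arg = atan2(17, 17.8) = 43.6831 degrees

arg(z) = 43.6831 degrees


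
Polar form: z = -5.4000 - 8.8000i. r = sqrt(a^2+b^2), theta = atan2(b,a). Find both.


r = sqrt(29.16+77.44) = sqrt(106.6) = 10.3247
theta = atan2(-8.8, -5.4) = -121.5348 degrees

r = 10.3247, theta = -121.5348 degrees


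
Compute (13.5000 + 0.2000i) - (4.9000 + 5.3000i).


Real: 13.5 - 4.9 = 8.6
Imag: 0.2 - 5.3 = -5.1

8.6000 - 5.1000i


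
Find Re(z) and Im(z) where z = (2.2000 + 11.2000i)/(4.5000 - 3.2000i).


Multiply by conjugate: (2.2000 + 11.2000i)(4.5000 + 3.2000i) / (4.5^2 + (-3.2)^2)
Numerator real = 2.2*4.5 + 11.2*(-3.2) = -25.94
Numerator imag = 11.2*4.5 - 2.2*(-3.2) = 57.44
Denominator = 30.49
Re(z) = -25.94/30.49 = -0.8508
Im(z) = 57.44/30.49 = 1.8839

Re(z) = -0.8508, Im(z) = 1.8839


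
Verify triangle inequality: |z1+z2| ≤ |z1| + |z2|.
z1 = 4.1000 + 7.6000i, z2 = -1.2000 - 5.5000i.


|z1| = sqrt(4.1^2 + 7.6^2) = sqrt(74.57) = 8.6354
|z2| = sqrt((-1.2)^2 + (-5.5)^2) = sqrt(31.69) = 5.6294
z1+z2 = 2.9000 + 2.1000i
|z1+z2| = sqrt(12.82) = 3.5805
|z1|+|z2| = 8.6354 + 5.6294 = 14.2648

|z1+z2| = 3.5805 ≤ |z1|+|z2| = 14.2648 (verified)


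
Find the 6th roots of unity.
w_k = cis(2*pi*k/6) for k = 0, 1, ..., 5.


The 6th roots of unity are cis(360k/6°) for k=0..5
Angle step = 360/6 = 60°
Primitive root: cis(60°)
Primitive root = 0.5000 + 0.8660i

6 roots at angles: 0°, 60°, 120°, 180°, 240°, 300°


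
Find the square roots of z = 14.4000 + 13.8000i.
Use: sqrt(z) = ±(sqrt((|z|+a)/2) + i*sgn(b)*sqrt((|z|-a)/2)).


|z| = sqrt(207.36+190.44) = 19.9449
sqrt((|z|+a)/2) = sqrt((19.9449+14.4)/2) = sqrt(17.1725) = 4.1440
sqrt((|z|-a)/2) = sqrt((19.9449-14.4)/2) = sqrt(2.7725) = 1.6651

±(4.1440 + 1.6651i) i.e. 4.1440 + 1.6651i and -4.1440 - 1.6651i


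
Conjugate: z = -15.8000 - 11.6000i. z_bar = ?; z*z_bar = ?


z_bar = -15.8000 + 11.6000i
z*z_bar = (-15.8)^2 + (-11.6)^2 = 249.64 + 134.56 = 384.2

z_bar = -15.8000 + 11.6000i, z*z_bar = 384.2


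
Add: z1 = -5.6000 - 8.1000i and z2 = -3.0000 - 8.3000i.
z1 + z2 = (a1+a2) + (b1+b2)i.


Real: -5.6 - 3 = -8.6
Imag: -8.1 - 8.3 = -16.4

-8.6000 - 16.4000i


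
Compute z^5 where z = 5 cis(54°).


r^5 = 5^5 = 3125
n*theta = 5*54° = 270° = 270° (mod 360)
a = 3125*cos(270°) = 0
b = 3125*sin(270°) = -3125.0000

3125 cis(270°) = 0 - 3125.0000i


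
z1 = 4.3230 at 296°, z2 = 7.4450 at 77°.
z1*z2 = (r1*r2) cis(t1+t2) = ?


r = 4.3230 * 7.4450 = 32.1847
theta = 296° + 77° = 373° = 13° (mod 360)

32.1847 cis(13°)


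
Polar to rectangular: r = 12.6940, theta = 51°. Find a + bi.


a = 12.6940*cos(51°) = 12.6940*0.62932 = 7.9886
b = 12.6940*sin(51°) = 12.6940*0.77715 = 9.8651

7.9886 + 9.8651i


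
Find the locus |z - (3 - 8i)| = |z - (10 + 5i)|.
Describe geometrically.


Equal distances means the locus is the perpendicular bisector of z1 and z2.
Midpoint = ((3+10)/2, (-8+5)/2) = (6.5000, -1.5000)

Perpendicular bisector through (6.5000, -1.5000)


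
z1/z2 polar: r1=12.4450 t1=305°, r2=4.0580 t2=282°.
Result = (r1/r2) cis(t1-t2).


r = 12.4450 / 4.0580 = 3.0668
theta = 305° - 282° = 23° = 23° (mod 360)

3.0668 cis(23°)


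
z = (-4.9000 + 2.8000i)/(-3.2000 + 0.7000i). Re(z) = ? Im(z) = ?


Multiply by conjugate: (-4.9000 + 2.8000i)(-3.2000 - 0.7000i) / ((-3.2)^2 + 0.7^2)
Numerator real = -4.9*(-3.2) + 2.8*0.7 = 17.64
Numerator imag = 2.8*(-3.2) - (-4.9)*0.7 = -5.53
Denominator = 10.73
Re(z) = 17.64/10.73 = 1.6440
Im(z) = -5.53/10.73 = -0.5154

Re(z) = 1.6440, Im(z) = -0.5154


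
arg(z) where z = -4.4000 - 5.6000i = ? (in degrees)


Re = -4.4, Im = -5.6
arg = atan2(-5.6, -4.4) = -128.1572 degrees

arg(z) = -128.1572 degrees


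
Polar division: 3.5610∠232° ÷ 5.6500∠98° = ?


r = 3.5610 / 5.6500 = 0.6303
theta = 232° - 98° = 134° = 134° (mod 360)

0.6303 cis(134°)


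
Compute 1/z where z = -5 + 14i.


|z|^2 = 25+196 = 221
1/z = (-5 - 14i)/221

1/z = -0.0226 - 0.0633i


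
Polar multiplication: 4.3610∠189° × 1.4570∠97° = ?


r = 4.3610 * 1.4570 = 6.3540
theta = 189° + 97° = 286° = 286° (mod 360)

6.3540 cis(286°)


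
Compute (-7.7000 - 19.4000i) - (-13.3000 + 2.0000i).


Real: -7.7 + 13.3 = 5.6
Imag: -19.4 - 2 = -21.4

5.6000 - 21.4000i


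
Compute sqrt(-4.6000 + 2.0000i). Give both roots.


|z| = sqrt(21.16+4) = 5.0160
sqrt((|z|+a)/2) = sqrt((5.0160+(-4.6))/2) = sqrt(0.2080) = 0.4561
sqrt((|z|-a)/2) = sqrt((5.0160-(-4.6))/2) = sqrt(4.8080) = 2.1927

±(0.4561 + 2.1927i) i.e. 0.4561 + 2.1927i and -0.4561 - 2.1927i


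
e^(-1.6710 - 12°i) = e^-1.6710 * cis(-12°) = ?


e^-1.6710 = 0.18806
cos(-12°) = 0.9781
sin(-12°) = -0.2079
Real = 0.18806*0.9781 = 0.1839
Imag = 0.18806*(-0.2079) = -0.0391

0.1839 - 0.0391i


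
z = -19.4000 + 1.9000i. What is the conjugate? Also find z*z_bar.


z_bar = -19.4000 - 1.9000i
z*z_bar = (-19.4)^2 + 1.9^2 = 376.36 + 3.61 = 379.97

z_bar = -19.4000 - 1.9000i, z*z_bar = 379.97


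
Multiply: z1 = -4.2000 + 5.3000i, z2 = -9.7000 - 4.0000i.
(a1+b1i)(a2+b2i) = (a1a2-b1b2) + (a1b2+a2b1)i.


Real = -4.2*(-9.7) - 5.3*(-4) = 40.74 - (-21.2) = 61.94
Imag = -4.2*(-4) - (9.7)*5.3 = 16.8 - (51.41) = -34.61

61.9400 - 34.6100i


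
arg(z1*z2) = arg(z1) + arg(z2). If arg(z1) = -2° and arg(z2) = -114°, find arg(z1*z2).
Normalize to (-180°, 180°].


arg(z1*z2) = -2° - 114° = -116°
Normalized to (-180°, 180°]: -116°

-116°


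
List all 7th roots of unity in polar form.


The 7th roots of unity are cis(360k/7°) for k=0..6
Angle step = 360/7 = 51.4286°
Primitive root: cis(51.4286°)
Primitive root = 0.6235 + 0.7818i

7 roots at angles: 0°, 51.4286°, 102.8571°, 154.2857°, 205.7143°, 257.1429°, 308.5714°


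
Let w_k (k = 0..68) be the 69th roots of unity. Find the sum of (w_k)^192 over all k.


The roots are w_k = w^k with w = e^(2*pi*i/69), and (w^k)^192 = (w^192)^k.
So S = 1 + u + u^2 + ... + u^(68) with u = w^192.
192 = 2*69 + 54, so 192 is not a multiple of 69: u = (w^69)^2 * w^54 = w^54 ≠ 1 (w is a primitive 69th root), while u^69 = (w^69)^192 = 1.
Geometric series: S = (1 - u^69)/(1 - u) = (1 - 1)/(1 - u) = 0

S = 0


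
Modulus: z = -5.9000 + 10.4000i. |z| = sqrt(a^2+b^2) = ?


|z| = sqrt((-5.9)^2 + 10.4^2) = sqrt(34.81 + 108.16) = sqrt(142.97) = 11.9570

|z| = 11.9570


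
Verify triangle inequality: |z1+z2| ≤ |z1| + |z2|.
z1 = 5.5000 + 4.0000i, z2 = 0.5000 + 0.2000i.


|z1| = sqrt(5.5^2 + 4^2) = sqrt(46.25) = 6.8007
|z2| = sqrt(0.5^2 + 0.2^2) = sqrt(0.29) = 0.5385
z1+z2 = 6.0000 + 4.2000i
|z1+z2| = sqrt(53.64) = 7.3239
|z1|+|z2| = 6.8007 + 0.5385 = 7.3392

|z1+z2| = 7.3239 ≤ |z1|+|z2| = 7.3392 (verified)


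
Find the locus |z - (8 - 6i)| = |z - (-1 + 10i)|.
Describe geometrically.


Equal distances means the locus is the perpendicular bisector of z1 and z2.
Midpoint = ((8+(-1))/2, (-6+10)/2) = (3.5000, 2.0000)

Perpendicular bisector through (3.5000, 2.0000)


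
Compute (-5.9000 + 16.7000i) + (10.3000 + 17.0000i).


Real: -5.9 + 10.3 = 4.4
Imag: 16.7 + 17 = 33.7

4.4000 + 33.7000i


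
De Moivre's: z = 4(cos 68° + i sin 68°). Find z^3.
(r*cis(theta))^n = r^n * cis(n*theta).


r^3 = 4^3 = 64
n*theta = 3*68° = 204° = 204° (mod 360)
a = 64*cos(204°) = -58.4669
b = 64*sin(204°) = -26.0311

64 cis(204°) = -58.4669 - 26.0311i


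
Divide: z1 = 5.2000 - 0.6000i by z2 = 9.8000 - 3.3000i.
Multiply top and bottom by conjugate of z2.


Conjugate of z2 = 9.8000 + 3.3000i
Numerator: (5.2000 - 0.6000i)(9.8000 + 3.3000i) = 52.9400 + 11.2800i
Denominator: 9.8^2 + (-3.3)^2 = 106.93
Result = (52.9400 + 11.2800i)/106.93

0.4951 + 0.1055i


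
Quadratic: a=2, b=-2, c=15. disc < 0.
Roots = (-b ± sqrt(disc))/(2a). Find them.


disc = (-2)^2 - 4*2*15 = 4 - 120 = -116
sqrt(|disc|) = sqrt(116) = 10.7703
Real part = 2/(2*2) = 0.5000
Imag part = 10.7703/(2*2) = 2.6926

0.5000 ± 2.6926i


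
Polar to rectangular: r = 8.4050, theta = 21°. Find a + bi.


a = 8.4050*cos(21°) = 8.4050*0.93358 = 7.8467
b = 8.4050*sin(21°) = 8.4050*0.35837 = 3.0121

7.8467 + 3.0121i


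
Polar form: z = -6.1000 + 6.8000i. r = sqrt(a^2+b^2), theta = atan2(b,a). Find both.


r = sqrt(37.21+46.24) = sqrt(83.45) = 9.1351
theta = atan2(6.8, -6.1) = 131.8940 degrees

r = 9.1351, theta = 131.8940 degrees


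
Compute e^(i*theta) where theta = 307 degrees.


cos(307°) = 0.6018
sin(307°) = -0.7986

e^(i*307°) = 0.6018 - 0.7986i


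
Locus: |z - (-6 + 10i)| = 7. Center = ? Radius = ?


|z - z0| = r is a circle with center z0 and radius r.
Center = (-6, 10), radius = 7

Circle with center (-6, 10) and radius 7


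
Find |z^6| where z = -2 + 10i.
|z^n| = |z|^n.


|z| = sqrt(4+100) = sqrt(104) = 10.1980
|z^6| = |z|^6 = (sqrt(104))^6 = 104^3 = 1124864

|z^6| = 1124864


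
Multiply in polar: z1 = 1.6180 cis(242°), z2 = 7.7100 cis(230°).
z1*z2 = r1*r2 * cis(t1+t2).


r = 1.6180 * 7.7100 = 12.4748
theta = 242° + 230° = 472° = 112° (mod 360)

12.4748 cis(112°)


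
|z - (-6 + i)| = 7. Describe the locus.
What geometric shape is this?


|z - z0| = r is a circle with center z0 and radius r.
Center = (-6, 1), radius = 7

Circle with center (-6, 1) and radius 7


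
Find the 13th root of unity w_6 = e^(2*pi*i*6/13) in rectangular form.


Angle = 360*6/13 = 166.1538°
a = cos(166.1538°) = -0.9709
b = sin(166.1538°) = 0.2393

-0.9709 + 0.2393i


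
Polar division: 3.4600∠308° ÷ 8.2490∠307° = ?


r = 3.4600 / 8.2490 = 0.4194
theta = 308° - 307° = 1° = 1° (mod 360)

0.4194 cis(1°)


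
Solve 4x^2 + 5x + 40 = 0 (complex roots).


disc = 5^2 - 4*4*40 = 25 - 640 = -615
sqrt(|disc|) = sqrt(615) = 24.7992
Real part = -5/(2*4) = -0.6250
Imag part = 24.7992/(2*4) = 3.0999

-0.6250 ± 3.0999i


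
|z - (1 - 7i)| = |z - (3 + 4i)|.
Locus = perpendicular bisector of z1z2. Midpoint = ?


Equal distances means the locus is the perpendicular bisector of z1 and z2.
Midpoint = ((1+3)/2, (-7+4)/2) = (2.0000, -1.5000)

Perpendicular bisector through (2.0000, -1.5000)


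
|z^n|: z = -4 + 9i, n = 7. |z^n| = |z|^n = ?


|z| = sqrt(16+81) = sqrt(97) = 9.8489
|z^7| = |z|^7 = (sqrt(97))^7 = 97^3 * sqrt(97) = 912673*sqrt(97)

|z^7| = 912673*sqrt(97) ≈ 8988786.5965


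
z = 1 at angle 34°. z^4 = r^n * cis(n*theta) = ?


r^4 = 1^4 = 1
n*theta = 4*34° = 136° = 136° (mod 360)
a = 1*cos(136°) = -0.7193
b = 1*sin(136°) = 0.6947

1 cis(136°) = -0.7193 + 0.6947i


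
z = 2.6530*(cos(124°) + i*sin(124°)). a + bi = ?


a = 2.6530*cos(124°) = 2.6530*(-0.55919) = -1.4835
b = 2.6530*sin(124°) = 2.6530*0.82904 = 2.1994

-1.4835 + 2.1994i


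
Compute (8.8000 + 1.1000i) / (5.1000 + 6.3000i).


Conjugate of z2 = 5.1000 - 6.3000i
Numerator: (8.8000 + 1.1000i)(5.1000 - 6.3000i) = 51.8100 - 49.8300i
Denominator: 5.1^2 + 6.3^2 = 65.7
Result = (51.8100 - 49.8300i)/65.7

0.7886 - 0.7584i


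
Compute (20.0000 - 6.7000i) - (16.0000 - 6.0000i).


Real: 20 - 16 = 4
Imag: -6.7 + 6 = -0.7

4.0000 - 0.7000i


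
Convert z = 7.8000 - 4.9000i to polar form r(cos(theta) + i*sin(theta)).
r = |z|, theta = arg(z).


r = sqrt(60.84+24.01) = sqrt(84.85) = 9.2114
theta = atan2(-4.9, 7.8) = -32.1372 degrees

r = 9.2114, theta = -32.1372 degrees


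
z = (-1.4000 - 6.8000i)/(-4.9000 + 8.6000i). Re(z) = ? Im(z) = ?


Multiply by conjugate: (-1.4000 - 6.8000i)(-4.9000 - 8.6000i) / ((-4.9)^2 + 8.6^2)
Numerator real = -1.4*(-4.9) - (6.8)*8.6 = -51.62
Numerator imag = -6.8*(-4.9) - (-1.4)*8.6 = 45.36
Denominator = 97.97
Re(z) = -51.62/97.97 = -0.5269
Im(z) = 45.36/97.97 = 0.4630

Re(z) = -0.5269, Im(z) = 0.4630


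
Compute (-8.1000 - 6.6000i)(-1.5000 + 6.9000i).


Real = -8.1*(-1.5) - (-6.6)*6.9 = 12.15 - (-45.54) = 57.69
Imag = -8.1*6.9 - (1.5)*(-6.6) = -55.89 + 9.9 = -45.99

57.6900 - 45.9900i


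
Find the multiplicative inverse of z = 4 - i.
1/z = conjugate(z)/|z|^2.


|z|^2 = 16+1 = 17
1/z = (4 + 1i)/17

1/z = 0.2353 + 0.0588i


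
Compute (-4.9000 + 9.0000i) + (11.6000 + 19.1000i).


Real: -4.9 + 11.6 = 6.7
Imag: 9 + 19.1 = 28.1

6.7000 + 28.1000i


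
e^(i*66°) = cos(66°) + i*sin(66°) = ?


cos(66°) = 0.4067
sin(66°) = 0.9135

e^(i*66°) = 0.4067 + 0.9135i


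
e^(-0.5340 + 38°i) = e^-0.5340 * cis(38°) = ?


e^-0.5340 = 0.58626
cos(38°) = 0.788
sin(38°) = 0.61566
Real = 0.58626*0.788 = 0.4620
Imag = 0.58626*0.61566 = 0.3609

0.4620 + 0.3609i


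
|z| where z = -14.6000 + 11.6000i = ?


|z| = sqrt((-14.6)^2 + 11.6^2) = sqrt(213.16 + 134.56) = sqrt(347.72) = 18.6473

|z| = 18.6473


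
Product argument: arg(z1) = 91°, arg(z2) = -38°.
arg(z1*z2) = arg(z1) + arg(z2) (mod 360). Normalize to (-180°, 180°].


arg(z1*z2) = 91° - 38° = 53°
Normalized to (-180°, 180°]: 53°

53°


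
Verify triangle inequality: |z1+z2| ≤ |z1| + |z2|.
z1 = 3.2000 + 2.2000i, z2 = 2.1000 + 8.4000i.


|z1| = sqrt(3.2^2 + 2.2^2) = sqrt(15.08) = 3.8833
|z2| = sqrt(2.1^2 + 8.4^2) = sqrt(74.97) = 8.6585
z1+z2 = 5.3000 + 10.6000i
|z1+z2| = sqrt(140.45) = 11.8512
|z1|+|z2| = 3.8833 + 8.6585 = 12.5418

|z1+z2| = 11.8512 ≤ |z1|+|z2| = 12.5418 (verified)


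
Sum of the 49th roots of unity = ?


The sum of all 49th roots of unity is 0.
Geometric series: (1 - w^49)/(1 - w) = (1-1)/(1-w) = 0 since w^49 = 1, w ≠ 1.
Alternatively: coefficient of z^48 in z^49 - 1 is 0.

0


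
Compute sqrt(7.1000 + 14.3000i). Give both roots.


|z| = sqrt(50.41+204.49) = 15.9656
sqrt((|z|+a)/2) = sqrt((15.9656+7.1)/2) = sqrt(11.5328) = 3.3960
sqrt((|z|-a)/2) = sqrt((15.9656-7.1)/2) = sqrt(4.4328) = 2.1054

±(3.3960 + 2.1054i) i.e. 3.3960 + 2.1054i and -3.3960 - 2.1054i


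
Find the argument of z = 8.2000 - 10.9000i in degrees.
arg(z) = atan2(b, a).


Re = 8.2, Im = -10.9
arg = atan2(-10.9, 8.2) = -53.0461 degrees

arg(z) = -53.0461 degrees


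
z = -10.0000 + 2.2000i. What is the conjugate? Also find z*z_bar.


z_bar = -10.0000 - 2.2000i
z*z_bar = (-10)^2 + 2.2^2 = 100 + 4.84 = 104.84

z_bar = -10.0000 - 2.2000i, z*z_bar = 104.84


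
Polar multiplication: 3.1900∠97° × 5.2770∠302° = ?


r = 3.1900 * 5.2770 = 16.8336
theta = 97° + 302° = 399° = 39° (mod 360)

16.8336 cis(39°)


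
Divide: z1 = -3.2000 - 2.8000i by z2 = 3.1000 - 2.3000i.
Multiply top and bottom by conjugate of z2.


Conjugate of z2 = 3.1000 + 2.3000i
Numerator: (-3.2000 - 2.8000i)(3.1000 + 2.3000i) = -3.4800 - 16.0400i
Denominator: 3.1^2 + (-2.3)^2 = 14.9
Result = (-3.4800 - 16.0400i)/14.9

-0.2336 - 1.0765i


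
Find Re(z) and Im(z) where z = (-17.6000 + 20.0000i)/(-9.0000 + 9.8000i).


Multiply by conjugate: (-17.6000 + 20.0000i)(-9.0000 - 9.8000i) / ((-9)^2 + 9.8^2)
Numerator real = -17.6*(-9) + 20*9.8 = 354.4
Numerator imag = 20*(-9) - (-17.6)*9.8 = -7.52
Denominator = 177.04
Re(z) = 354.4/177.04 = 2.0018
Im(z) = -7.52/177.04 = -0.0425

Re(z) = 2.0018, Im(z) = -0.0425


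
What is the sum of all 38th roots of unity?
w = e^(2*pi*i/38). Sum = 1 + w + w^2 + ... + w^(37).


The sum of all 38th roots of unity is 0.
Geometric series: (1 - w^38)/(1 - w) = (1-1)/(1-w) = 0 since w^38 = 1, w ≠ 1.
Alternatively: coefficient of z^37 in z^38 - 1 is 0.

0


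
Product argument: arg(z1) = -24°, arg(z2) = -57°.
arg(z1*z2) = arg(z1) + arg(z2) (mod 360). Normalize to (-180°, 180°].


arg(z1*z2) = -24° - 57° = -81°
Normalized to (-180°, 180°]: -81°

-81°


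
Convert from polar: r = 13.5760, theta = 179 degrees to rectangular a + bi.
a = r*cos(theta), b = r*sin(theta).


a = 13.5760*cos(179°) = 13.5760*(-0.999848) = -13.5739
b = 13.5760*sin(179°) = 13.5760*0.01745 = 0.2369

-13.5739 + 0.2369i


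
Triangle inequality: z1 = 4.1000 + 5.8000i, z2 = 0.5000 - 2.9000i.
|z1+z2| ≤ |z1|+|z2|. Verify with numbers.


|z1| = sqrt(4.1^2 + 5.8^2) = sqrt(50.45) = 7.1028
|z2| = sqrt(0.5^2 + (-2.9)^2) = sqrt(8.66) = 2.9428
z1+z2 = 4.6000 + 2.9000i
|z1+z2| = sqrt(29.57) = 5.4378
|z1|+|z2| = 7.1028 + 2.9428 = 10.0456

|z1+z2| = 5.4378 ≤ |z1|+|z2| = 10.0456 (verified)


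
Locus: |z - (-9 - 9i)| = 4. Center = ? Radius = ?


|z - z0| = r is a circle with center z0 and radius r.
Center = (-9, -9), radius = 4

Circle with center (-9, -9) and radius 4


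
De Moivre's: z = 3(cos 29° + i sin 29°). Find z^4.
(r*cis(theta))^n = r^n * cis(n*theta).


r^4 = 3^4 = 81
n*theta = 4*29° = 116° = 116° (mod 360)
a = 81*cos(116°) = -35.5081
b = 81*sin(116°) = 72.8023

81 cis(116°) = -35.5081 + 72.8023i


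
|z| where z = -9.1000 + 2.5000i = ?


|z| = sqrt((-9.1)^2 + 2.5^2) = sqrt(82.81 + 6.25) = sqrt(89.06) = 9.4372

|z| = 9.4372


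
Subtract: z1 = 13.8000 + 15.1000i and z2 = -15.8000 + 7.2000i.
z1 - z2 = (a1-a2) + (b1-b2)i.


Real: 13.8 + 15.8 = 29.6
Imag: 15.1 - 7.2 = 7.9

29.6000 + 7.9000i


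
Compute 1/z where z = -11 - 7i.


|z|^2 = 121+49 = 170
1/z = (-11 + 7i)/170

1/z = -0.0647 + 0.0412i


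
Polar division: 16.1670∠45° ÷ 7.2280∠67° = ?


r = 16.1670 / 7.2280 = 2.2367
theta = 45° - 67° = -22° = 338° (mod 360)

2.2367 cis(338°)


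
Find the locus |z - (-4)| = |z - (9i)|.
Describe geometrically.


Equal distances means the locus is the perpendicular bisector of z1 and z2.
Midpoint = ((-4+0)/2, (0+9)/2) = (-2.0000, 4.5000)

Perpendicular bisector through (-2.0000, 4.5000)


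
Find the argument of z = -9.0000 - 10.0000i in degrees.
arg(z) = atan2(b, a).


Re = -9, Im = -10
arg = atan2(-10, -9) = -131.9872 degrees

arg(z) = -131.9872 degrees


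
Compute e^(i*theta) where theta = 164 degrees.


cos(164°) = -0.9613
sin(164°) = 0.2756

e^(i*164°) = -0.9613 + 0.2756i


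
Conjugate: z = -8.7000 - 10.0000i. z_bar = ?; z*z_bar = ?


z_bar = -8.7000 + 10.0000i
z*z_bar = (-8.7)^2 + (-10)^2 = 75.69 + 100 = 175.69

z_bar = -8.7000 + 10.0000i, z*z_bar = 175.69


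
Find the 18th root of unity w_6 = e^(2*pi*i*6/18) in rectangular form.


Angle = 360*6/18 = 120°
a = cos(120°) = -0.5000
b = sin(120°) = 0.8660

-0.5000 + 0.8660i


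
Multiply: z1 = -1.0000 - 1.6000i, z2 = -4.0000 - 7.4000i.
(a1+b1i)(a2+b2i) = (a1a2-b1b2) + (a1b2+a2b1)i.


Real = -1*(-4) - (-1.6)*(-7.4) = 4 - 11.84 = -7.84
Imag = -1*(-7.4) - (4)*(-1.6) = 7.4 + 6.4 = 13.8

-7.8400 + 13.8000i


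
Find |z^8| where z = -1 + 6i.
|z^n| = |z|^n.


|z| = sqrt(1+36) = sqrt(37) = 6.0828
|z^8| = |z|^8 = (sqrt(37))^8 = 37^4 = 1874161

|z^8| = 1874161


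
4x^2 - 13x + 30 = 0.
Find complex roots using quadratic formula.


disc = (-13)^2 - 4*4*30 = 169 - 480 = -311
sqrt(|disc|) = sqrt(311) = 17.6352
Real part = 13/(2*4) = 1.6250
Imag part = 17.6352/(2*4) = 2.2044

1.6250 ± 2.2044i


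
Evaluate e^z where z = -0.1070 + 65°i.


e^-0.1070 = 0.8985
cos(65°) = 0.4226
sin(65°) = 0.9063
Real = 0.8985*0.4226 = 0.3797
Imag = 0.8985*0.9063 = 0.8143

0.3797 + 0.8143i


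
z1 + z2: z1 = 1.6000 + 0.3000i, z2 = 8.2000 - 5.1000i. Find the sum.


Real: 1.6 + 8.2 = 9.8
Imag: 0.3 - 5.1 = -4.8

9.8000 - 4.8000i


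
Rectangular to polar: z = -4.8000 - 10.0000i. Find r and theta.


r = sqrt(23.04+100) = sqrt(123.04) = 11.0923
theta = atan2(-10, -4.8) = -115.6410 degrees

r = 11.0923, theta = -115.6410 degrees


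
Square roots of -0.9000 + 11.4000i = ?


|z| = sqrt(0.81+129.96) = 11.4355
sqrt((|z|+a)/2) = sqrt((11.4355+(-0.9))/2) = sqrt(5.2677) = 2.2952
sqrt((|z|-a)/2) = sqrt((11.4355-(-0.9))/2) = sqrt(6.1677) = 2.4835

±(2.2952 + 2.4835i) i.e. 2.2952 + 2.4835i and -2.2952 - 2.4835i


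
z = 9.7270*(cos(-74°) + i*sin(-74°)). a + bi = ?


a = 9.7270*cos(-74°) = 9.7270*0.275637 = 2.6811
b = 9.7270*sin(-74°) = 9.7270*(-0.96126) = -9.3502

2.6811 - 9.3502i


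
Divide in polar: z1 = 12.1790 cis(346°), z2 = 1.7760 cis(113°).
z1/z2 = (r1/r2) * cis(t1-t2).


r = 12.1790 / 1.7760 = 6.8575
theta = 346° - 113° = 233° = 233° (mod 360)

6.8575 cis(233°)


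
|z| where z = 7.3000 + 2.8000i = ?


|z| = sqrt(7.3^2 + 2.8^2) = sqrt(53.29 + 7.84) = sqrt(61.13) = 7.8186

|z| = 7.8186


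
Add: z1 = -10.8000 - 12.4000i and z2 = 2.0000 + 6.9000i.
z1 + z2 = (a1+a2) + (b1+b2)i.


Real: -10.8 + 2 = -8.8
Imag: -12.4 + 6.9 = -5.5

-8.8000 - 5.5000i


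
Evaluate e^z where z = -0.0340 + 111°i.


e^-0.0340 = 0.9666
cos(111°) = -0.3584
sin(111°) = 0.9336
Real = 0.9666*(-0.3584) = -0.3464
Imag = 0.9666*0.9336 = 0.9024

-0.3464 + 0.9024i


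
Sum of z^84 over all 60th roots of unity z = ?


The roots are w_k = w^k with w = e^(2*pi*i/60), and (w^k)^84 = (w^84)^k.
So S = 1 + u + u^2 + ... + u^(59) with u = w^84.
84 = 1*60 + 24, so 84 is not a multiple of 60: u = (w^60)^1 * w^24 = w^24 ≠ 1 (w is a primitive 60th root), while u^60 = (w^60)^84 = 1.
Geometric series: S = (1 - u^60)/(1 - u) = (1 - 1)/(1 - u) = 0

S = 0


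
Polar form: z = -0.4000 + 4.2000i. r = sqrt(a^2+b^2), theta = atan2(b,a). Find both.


r = sqrt(0.16+17.64) = sqrt(17.8) = 4.2190
theta = atan2(4.2, -0.4) = 95.4403 degrees

r = 4.2190, theta = 95.4403 degrees


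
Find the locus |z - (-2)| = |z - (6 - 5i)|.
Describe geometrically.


Equal distances means the locus is the perpendicular bisector of z1 and z2.
Midpoint = ((-2+6)/2, (0+(-5))/2) = (2.0000, -2.5000)

Perpendicular bisector through (2.0000, -2.5000)


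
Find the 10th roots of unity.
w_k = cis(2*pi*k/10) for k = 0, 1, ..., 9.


The 10th roots of unity are cis(360k/10°) for k=0..9
Angle step = 360/10 = 36°
Primitive root: cis(36°)
Primitive root = 0.8090 + 0.5878i

10 roots at angles: 0°, 36°, 72°, 108°, 144°, 180°, 216°, 252°, 288°, 324°


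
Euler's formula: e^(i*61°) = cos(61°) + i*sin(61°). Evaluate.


cos(61°) = 0.4848
sin(61°) = 0.8746

e^(i*61°) = 0.4848 + 0.8746i


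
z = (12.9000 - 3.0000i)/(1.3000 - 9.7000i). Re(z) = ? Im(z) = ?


Multiply by conjugate: (12.9000 - 3.0000i)(1.3000 + 9.7000i) / (1.3^2 + (-9.7)^2)
Numerator real = 12.9*1.3 - (3)*(-9.7) = 45.87
Numerator imag = -3*1.3 - 12.9*(-9.7) = 121.23
Denominator = 95.78
Re(z) = 45.87/95.78 = 0.4789
Im(z) = 121.23/95.78 = 1.2657

Re(z) = 0.4789, Im(z) = 1.2657


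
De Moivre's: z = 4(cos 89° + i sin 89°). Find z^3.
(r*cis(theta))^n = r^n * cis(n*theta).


r^3 = 4^3 = 64
n*theta = 3*89° = 267° = 267° (mod 360)
a = 64*cos(267°) = -3.3495
b = 64*sin(267°) = -63.9123

64 cis(267°) = -3.3495 - 63.9123i


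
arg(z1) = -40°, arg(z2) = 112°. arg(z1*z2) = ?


arg(z1*z2) = -40° + 112° = 72°
Normalized to (-180°, 180°]: 72°

72°


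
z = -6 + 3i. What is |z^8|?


|z| = sqrt(36+9) = sqrt(45) = 6.7082
|z^8| = |z|^8 = (sqrt(45))^8 = 45^4 = 4100625

|z^8| = 4100625


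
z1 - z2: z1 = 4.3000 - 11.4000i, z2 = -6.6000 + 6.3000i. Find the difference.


Real: 4.3 + 6.6 = 10.9
Imag: -11.4 - 6.3 = -17.7

10.9000 - 17.7000i


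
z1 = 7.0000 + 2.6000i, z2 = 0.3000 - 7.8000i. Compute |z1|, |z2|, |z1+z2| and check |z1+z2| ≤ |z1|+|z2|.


|z1| = sqrt(7^2 + 2.6^2) = sqrt(55.76) = 7.4673
|z2| = sqrt(0.3^2 + (-7.8)^2) = sqrt(60.93) = 7.8058
z1+z2 = 7.3000 - 5.2000i
|z1+z2| = sqrt(80.33) = 8.9627
|z1|+|z2| = 7.4673 + 7.8058 = 15.2731

|z1+z2| = 8.9627 ≤ |z1|+|z2| = 15.2731 (verified)


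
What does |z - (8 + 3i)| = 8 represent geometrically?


|z - z0| = r is a circle with center z0 and radius r.
Center = (8, 3), radius = 8

Circle with center (8, 3) and radius 8


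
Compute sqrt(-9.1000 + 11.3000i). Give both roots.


|z| = sqrt(82.81+127.69) = 14.5086
sqrt((|z|+a)/2) = sqrt((14.5086+(-9.1))/2) = sqrt(2.7043) = 1.6445
sqrt((|z|-a)/2) = sqrt((14.5086-(-9.1))/2) = sqrt(11.8043) = 3.4357

±(1.6445 + 3.4357i) i.e. 1.6445 + 3.4357i and -1.6445 - 3.4357i


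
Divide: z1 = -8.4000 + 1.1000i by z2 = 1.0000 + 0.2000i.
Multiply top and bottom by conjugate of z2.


Conjugate of z2 = 1.0000 - 0.2000i
Numerator: (-8.4000 + 1.1000i)(1.0000 - 0.2000i) = -8.1800 + 2.7800i
Denominator: 1^2 + 0.2^2 = 1.04
Result = (-8.1800 + 2.7800i)/1.04

-7.8654 + 2.6731i


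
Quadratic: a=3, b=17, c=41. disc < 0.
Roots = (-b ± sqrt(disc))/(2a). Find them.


disc = 17^2 - 4*3*41 = 289 - 492 = -203
sqrt(|disc|) = sqrt(203) = 14.2478
Real part = -17/(2*3) = -2.8333
Imag part = 14.2478/(2*3) = 2.3746

-2.8333 ± 2.3746i


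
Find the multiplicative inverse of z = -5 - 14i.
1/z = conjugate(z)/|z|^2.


|z|^2 = 25+196 = 221
1/z = (-5 + 14i)/221

1/z = -0.0226 + 0.0633i


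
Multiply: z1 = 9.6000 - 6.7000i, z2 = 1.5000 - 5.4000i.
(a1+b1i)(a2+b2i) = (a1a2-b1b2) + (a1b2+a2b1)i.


Real = 9.6*1.5 - (-6.7)*(-5.4) = 14.4 - 36.18 = -21.78
Imag = 9.6*(-5.4) + 1.5*(-6.7) = -51.84 - (10.05) = -61.89

-21.7800 - 61.8900i


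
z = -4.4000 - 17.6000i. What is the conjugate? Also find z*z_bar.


z_bar = -4.4000 + 17.6000i
z*z_bar = (-4.4)^2 + (-17.6)^2 = 19.36 + 309.76 = 329.12

z_bar = -4.4000 + 17.6000i, z*z_bar = 329.12


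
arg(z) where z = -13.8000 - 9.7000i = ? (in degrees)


Re = -13.8, Im = -9.7
arg = atan2(-9.7, -13.8) = -144.8967 degrees

arg(z) = -144.8967 degrees


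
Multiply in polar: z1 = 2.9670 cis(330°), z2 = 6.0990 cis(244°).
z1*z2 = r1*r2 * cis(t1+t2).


r = 2.9670 * 6.0990 = 18.0957
theta = 330° + 244° = 574° = 214° (mod 360)

18.0957 cis(214°)


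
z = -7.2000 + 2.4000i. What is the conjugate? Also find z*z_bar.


z_bar = -7.2000 - 2.4000i
z*z_bar = (-7.2)^2 + 2.4^2 = 51.84 + 5.76 = 57.6

z_bar = -7.2000 - 2.4000i, z*z_bar = 57.6


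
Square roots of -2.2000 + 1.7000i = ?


|z| = sqrt(4.84+2.89) = 2.7803
sqrt((|z|+a)/2) = sqrt((2.7803+(-2.2))/2) = sqrt(0.2901) = 0.5387
sqrt((|z|-a)/2) = sqrt((2.7803-(-2.2))/2) = sqrt(2.4901) = 1.5780

±(0.5387 + 1.5780i) i.e. 0.5387 + 1.5780i and -0.5387 - 1.5780i


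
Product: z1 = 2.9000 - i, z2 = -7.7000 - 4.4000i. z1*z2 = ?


Real = 2.9*(-7.7) - (-1)*(-4.4) = -22.33 - 4.4 = -26.73
Imag = 2.9*(-4.4) - (7.7)*(-1) = -12.76 + 7.7 = -5.06

-26.7300 - 5.0600i


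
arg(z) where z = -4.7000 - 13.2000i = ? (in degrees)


Re = -4.7, Im = -13.2
arg = atan2(-13.2, -4.7) = -109.5988 degrees

arg(z) = -109.5988 degrees


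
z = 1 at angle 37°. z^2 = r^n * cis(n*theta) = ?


r^2 = 1^2 = 1
n*theta = 2*37° = 74° = 74° (mod 360)
a = 1*cos(74°) = 0.2756
b = 1*sin(74°) = 0.9613

1 cis(74°) = 0.2756 + 0.9613i


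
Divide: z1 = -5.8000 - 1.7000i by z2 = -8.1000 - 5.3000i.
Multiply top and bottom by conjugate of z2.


Conjugate of z2 = -8.1000 + 5.3000i
Numerator: (-5.8000 - 1.7000i)(-8.1000 + 5.3000i) = 55.9900 - 16.9700i
Denominator: (-8.1)^2 + (-5.3)^2 = 93.7
Result = (55.9900 - 16.9700i)/93.7

0.5975 - 0.1811i


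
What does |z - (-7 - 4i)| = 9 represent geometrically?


|z - z0| = r is a circle with center z0 and radius r.
Center = (-7, -4), radius = 9

Circle with center (-7, -4) and radius 9


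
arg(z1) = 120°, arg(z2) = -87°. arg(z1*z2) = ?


arg(z1*z2) = 120° - 87° = 33°
Normalized to (-180°, 180°]: 33°

33°


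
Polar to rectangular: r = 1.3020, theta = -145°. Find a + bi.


a = 1.3020*cos(-145°) = 1.3020*(-0.81915) = -1.0665
b = 1.3020*sin(-145°) = 1.3020*(-0.5736) = -0.7468

-1.0665 - 0.7468i


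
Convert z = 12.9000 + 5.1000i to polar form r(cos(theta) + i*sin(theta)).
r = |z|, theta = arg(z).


r = sqrt(166.41+26.01) = sqrt(192.42) = 13.8716
theta = atan2(5.1, 12.9) = 21.5713 degrees

r = 13.8716, theta = 21.5713 degrees


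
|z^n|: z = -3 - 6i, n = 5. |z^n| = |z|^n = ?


|z| = sqrt(9+36) = sqrt(45) = 6.7082
|z^5| = |z|^5 = (sqrt(45))^5 = 45^2 * sqrt(45) = 2025*sqrt(45)

|z^5| = 2025*sqrt(45) ≈ 13584.1130


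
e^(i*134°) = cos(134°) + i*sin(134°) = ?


cos(134°) = -0.6947
sin(134°) = 0.7193

e^(i*134°) = -0.6947 + 0.7193i


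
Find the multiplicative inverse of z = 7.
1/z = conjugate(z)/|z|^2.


|z|^2 = 49+0 = 49
1/z = (7 - 0i)/49

1/z = 0.1429 + 0i


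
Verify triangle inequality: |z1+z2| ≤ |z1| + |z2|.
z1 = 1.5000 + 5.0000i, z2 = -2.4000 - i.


|z1| = sqrt(1.5^2 + 5^2) = sqrt(27.25) = 5.2202
|z2| = sqrt((-2.4)^2 + (-1)^2) = sqrt(6.76) = 2.6000
z1+z2 = -0.9000 + 4.0000i
|z1+z2| = sqrt(16.81) = 4.1000
|z1|+|z2| = 5.2202 + 2.6000 = 7.8202

|z1+z2| = 4.1000 ≤ |z1|+|z2| = 7.8202 (verified)


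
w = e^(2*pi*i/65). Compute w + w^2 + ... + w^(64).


With w = e^(2*pi*i/65), all 65 of the 65th roots of unity w^0 = 1, w, ..., w^(64) sum to 0: 1 + w + ... + w^(64) = (1 - w^65)/(1 - w) = 0 since w^65 = 1, w ≠ 1.
Removing the root 1: w + w^2 + ... + w^(64) = 0 - 1 = -1

Sum = -1


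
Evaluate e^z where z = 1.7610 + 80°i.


e^1.7610 = 5.8183
cos(80°) = 0.17365
sin(80°) = 0.9848
Real = 5.8183*0.17365 = 1.0103
Imag = 5.8183*0.9848 = 5.7299

1.0103 + 5.7299i


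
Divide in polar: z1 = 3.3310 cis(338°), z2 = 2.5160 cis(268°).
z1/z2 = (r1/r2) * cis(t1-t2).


r = 3.3310 / 2.5160 = 1.3239
theta = 338° - 268° = 70° = 70° (mod 360)

1.3239 cis(70°)


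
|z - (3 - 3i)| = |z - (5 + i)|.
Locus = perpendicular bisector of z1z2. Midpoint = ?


Equal distances means the locus is the perpendicular bisector of z1 and z2.
Midpoint = ((3+5)/2, (-3+1)/2) = (4.0000, -1.0000)

Perpendicular bisector through (4.0000, -1.0000)


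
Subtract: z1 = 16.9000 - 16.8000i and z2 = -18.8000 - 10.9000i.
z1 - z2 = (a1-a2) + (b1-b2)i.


Real: 16.9 + 18.8 = 35.7
Imag: -16.8 + 10.9 = -5.9

35.7000 - 5.9000i


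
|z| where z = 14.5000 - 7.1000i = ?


|z| = sqrt(14.5^2 + (-7.1)^2) = sqrt(210.25 + 50.41) = sqrt(260.66) = 16.1450

|z| = 16.1450


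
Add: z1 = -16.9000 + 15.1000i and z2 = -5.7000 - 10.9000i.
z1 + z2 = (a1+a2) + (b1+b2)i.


Real: -16.9 - 5.7 = -22.6
Imag: 15.1 - 10.9 = 4.2

-22.6000 + 4.2000i


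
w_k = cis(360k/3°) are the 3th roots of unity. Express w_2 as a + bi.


Angle = 360*2/3 = 240°
a = cos(240°) = -0.5000
b = sin(240°) = -0.8660

-0.5000 - 0.8660i


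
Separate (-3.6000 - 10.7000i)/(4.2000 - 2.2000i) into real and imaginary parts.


Multiply by conjugate: (-3.6000 - 10.7000i)(4.2000 + 2.2000i) / (4.2^2 + (-2.2)^2)
Numerator real = -3.6*4.2 - (10.7)*(-2.2) = 8.42
Numerator imag = -10.7*4.2 - (-3.6)*(-2.2) = -52.86
Denominator = 22.48
Re(z) = 8.42/22.48 = 0.3746
Im(z) = -52.86/22.48 = -2.3514

Re(z) = 0.3746, Im(z) = -2.3514


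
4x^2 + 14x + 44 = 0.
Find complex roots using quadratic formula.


disc = 14^2 - 4*4*44 = 196 - 704 = -508
sqrt(|disc|) = sqrt(508) = 22.5389
Real part = -14/(2*4) = -1.7500
Imag part = 22.5389/(2*4) = 2.8174

-1.7500 ± 2.8174i


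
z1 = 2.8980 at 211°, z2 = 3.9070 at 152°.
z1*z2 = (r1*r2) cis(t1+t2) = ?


r = 2.8980 * 3.9070 = 11.3225
theta = 211° + 152° = 363° = 3° (mod 360)

11.3225 cis(3°)


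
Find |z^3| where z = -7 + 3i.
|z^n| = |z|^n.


|z| = sqrt(49+9) = sqrt(58) = 7.6158
|z^3| = |z|^3 = (sqrt(58))^3 = 58*sqrt(58)

|z^3| = 58*sqrt(58) ≈ 441.7148


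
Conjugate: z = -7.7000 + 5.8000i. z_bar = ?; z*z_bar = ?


z_bar = -7.7000 - 5.8000i
z*z_bar = (-7.7)^2 + 5.8^2 = 59.29 + 33.64 = 92.93

z_bar = -7.7000 - 5.8000i, z*z_bar = 92.93


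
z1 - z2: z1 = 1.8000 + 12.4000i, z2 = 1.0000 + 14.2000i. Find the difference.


Real: 1.8 - 1 = 0.8
Imag: 12.4 - 14.2 = -1.8

0.8000 - 1.8000i


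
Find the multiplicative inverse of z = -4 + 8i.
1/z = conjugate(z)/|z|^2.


|z|^2 = 16+64 = 80
1/z = (-4 - 8i)/80

1/z = -0.0500 - 0.1000i


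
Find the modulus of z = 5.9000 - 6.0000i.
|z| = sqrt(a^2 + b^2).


|z| = sqrt(5.9^2 + (-6)^2) = sqrt(34.81 + 36) = sqrt(70.81) = 8.4149

|z| = 8.4149


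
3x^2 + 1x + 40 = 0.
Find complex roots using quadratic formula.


disc = 1^2 - 4*3*40 = 1 - 480 = -479
sqrt(|disc|) = sqrt(479) = 21.8861
Real part = -1/(2*3) = -0.1667
Imag part = 21.8861/(2*3) = 3.6477

-0.1667 ± 3.6477i


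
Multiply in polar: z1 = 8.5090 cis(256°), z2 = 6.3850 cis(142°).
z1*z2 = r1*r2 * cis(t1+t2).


r = 8.5090 * 6.3850 = 54.3300
theta = 256° + 142° = 398° = 38° (mod 360)

54.3300 cis(38°)


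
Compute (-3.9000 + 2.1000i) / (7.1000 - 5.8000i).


Conjugate of z2 = 7.1000 + 5.8000i
Numerator: (-3.9000 + 2.1000i)(7.1000 + 5.8000i) = -39.8700 - 7.7100i
Denominator: 7.1^2 + (-5.8)^2 = 84.05
Result = (-39.8700 - 7.7100i)/84.05

-0.4744 - 0.0917i
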